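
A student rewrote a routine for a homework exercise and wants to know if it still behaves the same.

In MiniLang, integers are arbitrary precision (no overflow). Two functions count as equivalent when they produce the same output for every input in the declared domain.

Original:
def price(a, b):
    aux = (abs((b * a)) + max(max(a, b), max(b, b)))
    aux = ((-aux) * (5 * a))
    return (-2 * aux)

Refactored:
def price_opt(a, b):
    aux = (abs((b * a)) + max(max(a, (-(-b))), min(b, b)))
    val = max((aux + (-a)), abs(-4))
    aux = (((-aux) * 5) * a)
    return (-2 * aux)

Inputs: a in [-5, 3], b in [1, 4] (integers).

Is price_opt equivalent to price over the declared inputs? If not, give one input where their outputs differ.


The one real change (`max(b, b)` became `min(b, b)`) has no effect anywhere in the declared ranges.
Spot check at a=-5, b=4 — price: aux becomes 24; next aux becomes 600; next final value -1200. price_opt: aux becomes 24; next val becomes 29; next aux becomes 600; next final value -1200. Both give -1200.
Every one of the 36 inputs gives matching results.
verdict: equivalent


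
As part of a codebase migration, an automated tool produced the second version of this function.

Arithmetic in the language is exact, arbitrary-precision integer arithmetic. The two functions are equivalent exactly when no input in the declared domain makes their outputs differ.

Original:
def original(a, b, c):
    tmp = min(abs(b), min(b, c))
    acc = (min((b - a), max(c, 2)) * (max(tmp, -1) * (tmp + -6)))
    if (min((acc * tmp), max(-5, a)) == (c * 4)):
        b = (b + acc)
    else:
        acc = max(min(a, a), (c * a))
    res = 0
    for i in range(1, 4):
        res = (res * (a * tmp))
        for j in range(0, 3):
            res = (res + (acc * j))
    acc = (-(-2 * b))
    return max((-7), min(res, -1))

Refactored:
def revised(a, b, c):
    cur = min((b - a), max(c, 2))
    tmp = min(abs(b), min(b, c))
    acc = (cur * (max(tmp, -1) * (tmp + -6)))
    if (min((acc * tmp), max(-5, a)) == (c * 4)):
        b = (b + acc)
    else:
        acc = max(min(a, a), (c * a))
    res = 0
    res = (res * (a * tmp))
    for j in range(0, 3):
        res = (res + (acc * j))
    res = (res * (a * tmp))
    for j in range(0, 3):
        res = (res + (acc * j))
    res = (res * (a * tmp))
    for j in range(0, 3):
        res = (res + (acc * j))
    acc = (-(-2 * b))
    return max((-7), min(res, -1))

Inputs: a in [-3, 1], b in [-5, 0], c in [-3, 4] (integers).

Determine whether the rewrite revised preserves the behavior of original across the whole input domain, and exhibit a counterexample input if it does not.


Equivalent — the differences include loop structure differs, plus arithmetic usage differs, plus statement counts differ, plus local variable names differ, yet no declared input distinguishes the two.
Spot check at a=-3, b=-4, c=3 — original: tmp becomes -4; next acc becomes -10; next (min((acc * tmp), max(-5, a)) == (c * 4)) evaluates to false; next acc becomes -3; next res becomes 0; next at i=1:; next res becomes 0; next at j=0:; next res becomes 0; next at j=1:; next res becomes -3; next at j=2:; next res becomes -9; next at i=2:; next res becomes -108; next at j=0:; next res becomes -108; next at j=1:; next res becomes -111; next at j=2:; next res becomes -117; next at i=3:; next res becomes -1404; next at j=0:; next res becomes -1404; next at j=1:; next res becomes -1407; next at j=2:; next res becomes -1413; next acc becomes -8; next final value -7. revised: cur becomes -1; next tmp becomes -4; next acc becomes -10; next (min((acc * tmp), max(-5, a)) == (c * 4)) evaluates to false; next acc becomes -3; next res becomes 0; next res becomes 0; next at j=0:; next res becomes 0; next at j=1:; next res becomes -3; next at j=2:; next res becomes -9; next res becomes -108; next at j=0:; next res becomes -108; next at j=1:; next res becomes -111; next at j=2:; next res becomes -117; next res becomes -1404; next at j=0:; next res becomes -1404; next at j=1:; next res becomes -1407; next at j=2:; next res becomes -1413; next acc becomes -8; next final value -7. Both give -7.
Checked all 240 inputs in the declared domain: the outputs agree on every one.
verdict: equivalent


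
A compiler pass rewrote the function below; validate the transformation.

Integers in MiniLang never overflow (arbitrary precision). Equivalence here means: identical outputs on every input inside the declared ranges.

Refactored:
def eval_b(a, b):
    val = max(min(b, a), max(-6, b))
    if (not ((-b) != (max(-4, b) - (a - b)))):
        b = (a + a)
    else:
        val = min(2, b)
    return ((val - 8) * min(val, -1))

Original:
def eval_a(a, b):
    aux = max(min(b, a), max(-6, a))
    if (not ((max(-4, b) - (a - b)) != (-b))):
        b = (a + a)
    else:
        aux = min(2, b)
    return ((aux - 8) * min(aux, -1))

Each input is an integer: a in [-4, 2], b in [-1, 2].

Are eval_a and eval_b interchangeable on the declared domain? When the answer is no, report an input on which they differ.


Run the pair on a=-3, b=-1.
eval_a: aux=-3, then (not ((max(-4, b) - (a - b)) != (-b))) is true, then b=-6, then returns 33
eval_b: val=-1, then (not ((-b) != (max(-4, b) - (a - b)))) is true, then b=-6, then returns 9
33 against 9: the behavior changed.
verdict: not equivalent; witness: a=-3, b=-1


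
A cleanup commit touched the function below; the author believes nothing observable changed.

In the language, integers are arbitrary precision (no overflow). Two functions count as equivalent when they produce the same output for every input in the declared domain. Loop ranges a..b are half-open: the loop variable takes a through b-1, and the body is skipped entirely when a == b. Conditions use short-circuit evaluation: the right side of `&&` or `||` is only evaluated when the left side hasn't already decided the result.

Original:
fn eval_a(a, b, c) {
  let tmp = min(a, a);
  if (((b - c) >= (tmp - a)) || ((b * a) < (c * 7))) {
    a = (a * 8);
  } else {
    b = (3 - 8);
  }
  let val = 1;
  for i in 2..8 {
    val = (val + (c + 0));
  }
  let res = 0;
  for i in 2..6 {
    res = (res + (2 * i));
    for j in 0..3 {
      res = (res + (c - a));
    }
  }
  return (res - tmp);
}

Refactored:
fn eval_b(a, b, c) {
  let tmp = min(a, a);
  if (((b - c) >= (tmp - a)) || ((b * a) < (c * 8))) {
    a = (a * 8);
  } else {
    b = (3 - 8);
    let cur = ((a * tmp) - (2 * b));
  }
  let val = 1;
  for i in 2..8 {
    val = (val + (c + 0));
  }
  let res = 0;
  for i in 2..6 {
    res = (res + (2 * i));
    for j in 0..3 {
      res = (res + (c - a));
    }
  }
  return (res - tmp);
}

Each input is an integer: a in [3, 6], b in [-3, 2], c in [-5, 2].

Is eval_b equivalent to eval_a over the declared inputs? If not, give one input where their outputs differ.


Take a=4, b=-2, c=-1.
eval_a: tmp = 4; (((b - c) >= (tmp - a)) || ((b * a) < (c * 7))) -> true; a = 32; val = 1; [i=2]; val = 0; [i=3]; val = -1; [i=4]; val = -2; [i=5]; val = -3; [i=6]; val = -4; [i=7]; val = -5; res = 0; [i=2]; res = 4; [j=0]; res = -29; [j=1]; res = -62; [j=2]; res = -95; [i=3]; res = -89; [j=0]; res = -122; [j=1]; res = -155; [j=2]; res = -188; [i=4]; res = -180; [j=0]; res = -213; [j=1]; res = -246; [j=2]; res = -279; [i=5]; res = -269; [j=0]; res = -302; [j=1]; res = -335; [j=2]; res = -368; return -372
eval_b: tmp = 4; (((b - c) >= (tmp - a)) || ((b * a) < (c * 8))) -> false; b = -5; cur = 26; val = 1; [i=2]; val = 0; [i=3]; val = -1; [i=4]; val = -2; [i=5]; val = -3; [i=6]; val = -4; [i=7]; val = -5; res = 0; [i=2]; res = 4; [j=0]; res = -1; [j=1]; res = -6; [j=2]; res = -11; [i=3]; res = -5; [j=0]; res = -10; [j=1]; res = -15; [j=2]; res = -20; [i=4]; res = -12; [j=0]; res = -17; [j=1]; res = -22; [j=2]; res = -27; [i=5]; res = -17; [j=0]; res = -22; [j=1]; res = -27; [j=2]; res = -32; return -36
-372 and -36 differ, so these are not the same function on this domain.
verdict: not equivalent; witness: a=4, b=-2, c=-1


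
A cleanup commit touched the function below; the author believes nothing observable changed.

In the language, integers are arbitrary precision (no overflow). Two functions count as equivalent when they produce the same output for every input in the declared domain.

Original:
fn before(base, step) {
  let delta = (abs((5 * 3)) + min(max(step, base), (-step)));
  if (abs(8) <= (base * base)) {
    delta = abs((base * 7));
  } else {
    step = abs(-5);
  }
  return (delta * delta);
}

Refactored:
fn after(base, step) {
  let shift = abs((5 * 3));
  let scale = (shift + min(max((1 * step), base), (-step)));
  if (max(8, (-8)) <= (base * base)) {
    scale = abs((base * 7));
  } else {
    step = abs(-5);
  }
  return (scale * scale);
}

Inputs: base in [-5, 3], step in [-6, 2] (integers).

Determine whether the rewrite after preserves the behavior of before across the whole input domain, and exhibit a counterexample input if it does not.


Changes here: statement counts differ; also local variable names differ; also arithmetic usage differs; also min/max/abs usage differs; also constant usage differs; the full 81-point sweep finds no disagreement.
verdict: equivalent


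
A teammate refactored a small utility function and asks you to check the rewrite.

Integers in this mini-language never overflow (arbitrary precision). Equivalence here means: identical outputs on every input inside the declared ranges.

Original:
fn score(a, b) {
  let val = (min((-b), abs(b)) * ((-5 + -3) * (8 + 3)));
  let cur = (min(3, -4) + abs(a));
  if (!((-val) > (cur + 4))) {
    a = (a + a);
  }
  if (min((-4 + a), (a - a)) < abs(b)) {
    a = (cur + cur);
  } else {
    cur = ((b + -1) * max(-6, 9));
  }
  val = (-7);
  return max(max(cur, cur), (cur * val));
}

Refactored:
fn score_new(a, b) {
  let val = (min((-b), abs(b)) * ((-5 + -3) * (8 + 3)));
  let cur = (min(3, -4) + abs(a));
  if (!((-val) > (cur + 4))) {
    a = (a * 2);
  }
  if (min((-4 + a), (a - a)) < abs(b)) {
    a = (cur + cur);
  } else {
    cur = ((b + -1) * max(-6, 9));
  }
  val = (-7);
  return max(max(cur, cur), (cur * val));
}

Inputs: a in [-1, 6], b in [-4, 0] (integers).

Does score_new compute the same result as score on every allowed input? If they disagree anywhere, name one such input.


The two versions differ — the changes include arithmetic usage differs, plus constant usage differs.
One worked example (a=2, b=-4) — score: val := -352 | cur := -2 | (!((-val) > (cur + 4))): false | (min((-4 + a), (a - a)) < abs(b)): true | a := -4 | val := -7 | result 14; score_new: val := -352 | cur := -2 | (!((-val) > (cur + 4))): false | (min((-4 + a), (a - a)) < abs(b)): true | a := -4 | val := -7 | result 14; agreement on 14.
Sweeping the whole domain (40 inputs) finds no disagreement.
verdict: equivalent


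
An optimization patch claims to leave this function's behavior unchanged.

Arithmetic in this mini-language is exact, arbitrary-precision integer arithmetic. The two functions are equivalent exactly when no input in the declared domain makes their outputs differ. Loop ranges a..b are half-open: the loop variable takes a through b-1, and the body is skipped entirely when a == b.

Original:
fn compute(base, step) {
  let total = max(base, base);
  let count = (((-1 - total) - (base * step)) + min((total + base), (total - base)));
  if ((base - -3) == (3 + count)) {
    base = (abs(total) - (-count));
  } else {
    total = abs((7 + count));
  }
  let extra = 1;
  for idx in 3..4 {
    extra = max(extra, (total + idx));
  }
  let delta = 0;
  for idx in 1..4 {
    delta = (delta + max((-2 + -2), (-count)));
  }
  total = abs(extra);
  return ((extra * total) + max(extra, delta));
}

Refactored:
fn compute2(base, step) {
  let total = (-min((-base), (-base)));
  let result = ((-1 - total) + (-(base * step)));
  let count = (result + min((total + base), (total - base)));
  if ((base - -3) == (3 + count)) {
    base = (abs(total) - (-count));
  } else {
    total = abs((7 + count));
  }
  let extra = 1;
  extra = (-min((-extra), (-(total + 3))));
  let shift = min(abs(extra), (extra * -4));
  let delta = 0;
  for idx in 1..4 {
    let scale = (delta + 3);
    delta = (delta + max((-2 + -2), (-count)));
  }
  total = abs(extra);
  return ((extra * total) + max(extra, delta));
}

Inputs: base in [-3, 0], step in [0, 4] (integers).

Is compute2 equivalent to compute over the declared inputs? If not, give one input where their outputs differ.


Equivalent — the differences include min/max/abs usage differs, plus statement counts differ, plus loop structure differs, plus local variable names differ, plus constant usage differs, plus arithmetic usage differs, yet no declared input distinguishes the two.
Tracing base=-2, step=4: compute: total := -2 | count := 5 | ((base - -3) == (3 + count)): false | total := 12 | extra := 1 | iter idx=3: | extra := 15 | delta := 0 | iter idx=1: | delta := -4 | iter idx=2: | delta := -8 | iter idx=3: | delta := -12 | total := 15 | result 240 | compute2: total := -2 | result := 9 | count := 5 | ((base - -3) == (3 + count)): false | total := 12 | extra := 1 | extra := 15 | shift := -60 | delta := 0 | iter idx=1: | scale := 3 | delta := -4 | iter idx=2: | scale := -1 | delta := -8 | iter idx=3: | scale := -5 | delta := -12 | total := 15 | result 240 — matching result 240.
Across all 20 domain points the two functions coincide.
verdict: equivalent


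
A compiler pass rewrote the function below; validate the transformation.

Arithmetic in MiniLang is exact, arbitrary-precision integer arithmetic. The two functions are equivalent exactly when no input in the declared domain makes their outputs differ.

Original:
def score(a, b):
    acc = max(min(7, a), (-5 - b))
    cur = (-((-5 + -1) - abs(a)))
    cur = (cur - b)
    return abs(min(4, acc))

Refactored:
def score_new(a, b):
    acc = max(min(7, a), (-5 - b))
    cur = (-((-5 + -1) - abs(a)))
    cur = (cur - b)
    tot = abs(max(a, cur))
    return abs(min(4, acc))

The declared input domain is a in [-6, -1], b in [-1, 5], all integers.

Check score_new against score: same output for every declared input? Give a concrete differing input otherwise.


Comparing the listings, the differences include: statement counts differ, plus min/max/abs usage differs, plus local variable names differ.
As a probe, take a=-3, b=3: score runs acc := -3 | cur := 9 | cur := 6 | result 3; score_new runs acc := -3 | cur := 9 | cur := 6 | tot := 6 | result 3; both end at 3.
Every one of the 42 inputs gives matching results.
verdict: equivalent


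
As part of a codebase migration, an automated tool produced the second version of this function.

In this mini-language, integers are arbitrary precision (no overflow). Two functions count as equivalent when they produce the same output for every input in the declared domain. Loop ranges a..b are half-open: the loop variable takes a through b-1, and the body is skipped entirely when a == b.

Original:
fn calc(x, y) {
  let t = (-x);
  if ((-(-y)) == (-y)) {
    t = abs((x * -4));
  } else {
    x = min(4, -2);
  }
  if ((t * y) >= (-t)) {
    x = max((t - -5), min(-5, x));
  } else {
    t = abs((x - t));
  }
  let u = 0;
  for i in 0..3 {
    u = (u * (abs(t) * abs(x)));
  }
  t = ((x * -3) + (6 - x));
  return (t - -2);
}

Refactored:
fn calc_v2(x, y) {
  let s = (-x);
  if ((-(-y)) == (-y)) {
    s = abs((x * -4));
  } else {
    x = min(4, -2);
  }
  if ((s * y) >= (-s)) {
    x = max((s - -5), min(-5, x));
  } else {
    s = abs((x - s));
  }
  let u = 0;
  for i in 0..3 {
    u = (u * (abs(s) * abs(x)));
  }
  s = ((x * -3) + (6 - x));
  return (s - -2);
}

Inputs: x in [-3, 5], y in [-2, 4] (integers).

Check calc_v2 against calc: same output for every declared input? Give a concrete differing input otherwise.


Reading the diff, among the changes: local variable names differ.
Spot check at x=-1, y=-1 — calc: t=1, then ((-(-y)) == (-y)) is false, then x=-2, then ((t * y) >= (-t)) is true, then x=6, then u=0, then (i=0), then u=0, then (i=1), then u=0, then (i=2), then u=0, then t=-18, then returns -16. calc_v2: s=1, then ((-(-y)) == (-y)) is false, then x=-2, then ((s * y) >= (-s)) is true, then x=6, then u=0, then (i=0), then u=0, then (i=1), then u=0, then (i=2), then u=0, then s=-18, then returns -16. Both give -16.
Every one of the 63 inputs gives matching results.
verdict: equivalent


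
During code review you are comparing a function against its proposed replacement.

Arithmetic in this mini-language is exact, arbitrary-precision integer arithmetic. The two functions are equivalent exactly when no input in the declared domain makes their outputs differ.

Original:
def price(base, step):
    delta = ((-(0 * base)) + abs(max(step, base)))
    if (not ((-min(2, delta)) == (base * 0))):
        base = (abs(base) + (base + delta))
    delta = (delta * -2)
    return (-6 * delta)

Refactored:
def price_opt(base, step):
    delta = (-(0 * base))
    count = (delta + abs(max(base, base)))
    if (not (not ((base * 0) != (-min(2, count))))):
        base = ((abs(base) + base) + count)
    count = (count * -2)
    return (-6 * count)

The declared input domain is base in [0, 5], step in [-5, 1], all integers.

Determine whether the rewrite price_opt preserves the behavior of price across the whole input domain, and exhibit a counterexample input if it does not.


Not equivalent: base=0, step=1 separates them (12 vs 0).
price: delta becomes 1; next (not ((-min(2, delta)) == (base * 0))) evaluates to true; next base becomes 1; next delta becomes -2; next final value 12
price_opt: delta becomes 0; next count becomes 0; next (not (not ((base * 0) != (-min(2, count))))) evaluates to false; next count becomes 0; next final value 0
verdict: not equivalent; witness: base=0, step=1


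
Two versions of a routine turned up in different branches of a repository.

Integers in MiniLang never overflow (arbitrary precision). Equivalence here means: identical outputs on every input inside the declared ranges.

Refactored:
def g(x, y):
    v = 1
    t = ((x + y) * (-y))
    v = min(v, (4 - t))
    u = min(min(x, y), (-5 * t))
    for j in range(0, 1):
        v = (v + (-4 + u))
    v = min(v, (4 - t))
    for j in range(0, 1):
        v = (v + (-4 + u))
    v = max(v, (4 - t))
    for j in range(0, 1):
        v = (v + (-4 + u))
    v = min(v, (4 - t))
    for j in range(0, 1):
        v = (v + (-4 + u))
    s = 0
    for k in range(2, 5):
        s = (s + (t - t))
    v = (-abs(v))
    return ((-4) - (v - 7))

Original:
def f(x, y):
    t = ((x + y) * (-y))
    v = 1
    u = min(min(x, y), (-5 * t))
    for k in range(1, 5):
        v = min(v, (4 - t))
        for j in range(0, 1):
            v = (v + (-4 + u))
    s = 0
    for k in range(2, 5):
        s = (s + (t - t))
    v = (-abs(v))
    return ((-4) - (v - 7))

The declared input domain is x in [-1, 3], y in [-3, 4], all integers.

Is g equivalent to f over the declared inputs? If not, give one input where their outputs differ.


These are not equivalent — on x=-1, y=-3 the outputs split (30 vs 5).
f: t=-12, then v=1, then u=-3, then (k=1), then v=1, then (j=0), then v=-6, then (k=2), then v=-6, then (j=0), then v=-13, then (k=3), then v=-13, then (j=0), then v=-20, then (k=4), then v=-20, then (j=0), then v=-27, then s=0, then (k=2), then s=0, then (k=3), then s=0, then (k=4), then s=0, then v=-27, then returns 30
g: v=1, then t=-12, then v=1, then u=-3, then (j=0), then v=-6, then v=-6, then (j=0), then v=-13, then v=16, then (j=0), then v=9, then v=9, then (j=0), then v=2, then s=0, then (k=2), then s=0, then (k=3), then s=0, then (k=4), then s=0, then v=-2, then returns 5
verdict: not equivalent; witness: x=-1, y=-3


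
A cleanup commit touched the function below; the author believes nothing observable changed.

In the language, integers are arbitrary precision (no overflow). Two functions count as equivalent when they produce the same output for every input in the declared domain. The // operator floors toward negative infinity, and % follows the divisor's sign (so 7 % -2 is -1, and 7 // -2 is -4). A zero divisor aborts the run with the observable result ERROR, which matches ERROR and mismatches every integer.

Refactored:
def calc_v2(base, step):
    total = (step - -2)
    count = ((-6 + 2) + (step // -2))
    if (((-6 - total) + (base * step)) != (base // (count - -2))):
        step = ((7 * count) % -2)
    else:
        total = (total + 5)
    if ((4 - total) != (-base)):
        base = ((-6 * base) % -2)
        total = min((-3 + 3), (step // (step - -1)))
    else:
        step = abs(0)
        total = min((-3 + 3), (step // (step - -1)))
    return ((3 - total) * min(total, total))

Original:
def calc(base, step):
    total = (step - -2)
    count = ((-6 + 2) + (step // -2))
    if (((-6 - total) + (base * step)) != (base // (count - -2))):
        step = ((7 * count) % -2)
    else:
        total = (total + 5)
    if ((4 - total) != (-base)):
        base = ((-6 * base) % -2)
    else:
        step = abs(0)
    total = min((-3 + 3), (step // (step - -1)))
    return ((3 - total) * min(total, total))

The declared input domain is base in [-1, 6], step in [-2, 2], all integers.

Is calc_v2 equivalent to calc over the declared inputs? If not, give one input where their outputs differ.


This is a faithful refactor — statement counts differ, min/max/abs usage differs, arithmetic usage differs, constant usage differs, but the computed results match everywhere.
As a probe, take base=2, step=1: calc runs total = 3; count = -5; (((-6 - total) + (base * step)) != (base // (count - -2))) -> true; step = -1; ((4 - total) != (-base)) -> true; base = 0; division by zero -> ERROR; calc_v2 runs total = 3; count = -5; (((-6 - total) + (base * step)) != (base // (count - -2))) -> true; step = -1; ((4 - total) != (-base)) -> true; base = 0; division by zero -> ERROR; both end at ERROR.
Checked all 40 inputs in the declared domain: the outputs agree on every one.
verdict: equivalent


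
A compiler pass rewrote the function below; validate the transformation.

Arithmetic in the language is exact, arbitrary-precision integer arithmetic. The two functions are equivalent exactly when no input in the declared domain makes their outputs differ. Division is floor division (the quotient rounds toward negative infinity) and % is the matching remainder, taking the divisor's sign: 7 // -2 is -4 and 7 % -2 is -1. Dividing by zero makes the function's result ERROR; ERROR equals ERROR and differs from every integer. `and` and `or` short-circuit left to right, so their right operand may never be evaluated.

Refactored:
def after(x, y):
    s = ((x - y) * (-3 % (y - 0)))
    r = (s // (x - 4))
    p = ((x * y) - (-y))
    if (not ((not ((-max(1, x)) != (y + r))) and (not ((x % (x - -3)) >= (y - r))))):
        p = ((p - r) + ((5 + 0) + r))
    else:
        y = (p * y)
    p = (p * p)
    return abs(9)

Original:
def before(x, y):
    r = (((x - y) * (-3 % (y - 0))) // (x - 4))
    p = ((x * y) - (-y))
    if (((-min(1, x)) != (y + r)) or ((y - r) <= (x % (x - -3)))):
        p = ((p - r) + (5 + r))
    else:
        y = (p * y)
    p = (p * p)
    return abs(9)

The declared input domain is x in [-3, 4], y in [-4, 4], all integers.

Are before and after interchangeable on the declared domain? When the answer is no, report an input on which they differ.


Try x=-3, y=-1.
before: r=0, then p=2, then (((-min(1, x)) != (y + r)) or ((y - r) <= (x % (x - -3)))) is true, then p=7, then p=49, then returns 9
after: s=0, then r=0, then p=2, then a zero divisor aborts: ERROR
9 against ERROR: the behavior changed.
verdict: not equivalent; witness: x=-3, y=-1


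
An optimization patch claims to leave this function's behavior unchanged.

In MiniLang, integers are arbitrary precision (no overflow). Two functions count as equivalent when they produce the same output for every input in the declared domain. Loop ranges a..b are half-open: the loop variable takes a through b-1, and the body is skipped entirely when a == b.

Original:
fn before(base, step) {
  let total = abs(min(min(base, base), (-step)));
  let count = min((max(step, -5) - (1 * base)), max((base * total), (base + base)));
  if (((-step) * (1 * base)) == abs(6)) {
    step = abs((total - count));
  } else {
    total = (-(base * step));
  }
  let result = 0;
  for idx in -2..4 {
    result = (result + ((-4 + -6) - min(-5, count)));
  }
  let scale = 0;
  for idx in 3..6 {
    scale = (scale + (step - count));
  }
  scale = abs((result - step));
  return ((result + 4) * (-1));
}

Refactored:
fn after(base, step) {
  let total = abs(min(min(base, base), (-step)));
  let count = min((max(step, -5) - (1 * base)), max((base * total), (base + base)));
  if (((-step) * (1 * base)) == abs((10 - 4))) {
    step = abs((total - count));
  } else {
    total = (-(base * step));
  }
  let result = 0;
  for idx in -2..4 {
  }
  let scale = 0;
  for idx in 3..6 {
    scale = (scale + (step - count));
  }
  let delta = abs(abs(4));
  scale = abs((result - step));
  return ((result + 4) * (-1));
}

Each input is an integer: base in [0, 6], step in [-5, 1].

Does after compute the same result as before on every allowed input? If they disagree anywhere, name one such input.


Consider the input base=0, step=-5.
before: total = 0; count = -5; (((-step) * (1 * base)) == abs(6)) -> false; total = 0; result = 0; [idx=-2]; result = -5; [idx=-1]; result = -10; [idx=0]; result = -15; [idx=1]; result = -20; [idx=2]; result = -25; [idx=3]; result = -30; scale = 0; [idx=3]; scale = 0; [idx=4]; scale = 0; [idx=5]; scale = 0; scale = 25; return 26
after: total = 0; count = -5; (((-step) * (1 * base)) == abs((10 - 4))) -> false; total = 0; result = 0; [idx=-2]; [idx=-1]; [idx=0]; [idx=1]; [idx=2]; [idx=3]; scale = 0; [idx=3]; scale = 0; [idx=4]; scale = 0; [idx=5]; scale = 0; delta = 4; scale = 5; return -4
26 != -4, so the rewrite changes behavior.
verdict: not equivalent; witness: base=0, step=-5


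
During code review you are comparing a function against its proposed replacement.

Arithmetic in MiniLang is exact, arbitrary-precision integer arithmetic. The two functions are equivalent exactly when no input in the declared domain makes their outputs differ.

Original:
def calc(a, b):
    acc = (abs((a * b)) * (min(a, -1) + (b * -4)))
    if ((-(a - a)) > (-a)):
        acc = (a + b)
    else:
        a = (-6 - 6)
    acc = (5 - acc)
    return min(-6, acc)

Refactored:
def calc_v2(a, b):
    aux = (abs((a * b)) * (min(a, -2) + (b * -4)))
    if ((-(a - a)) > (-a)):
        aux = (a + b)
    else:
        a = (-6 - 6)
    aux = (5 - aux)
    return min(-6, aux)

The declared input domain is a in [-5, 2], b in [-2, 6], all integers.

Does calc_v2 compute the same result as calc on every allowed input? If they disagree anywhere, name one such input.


These are not equivalent — on a=-1, b=-2 the outputs split (-9 vs -7).
calc: acc becomes 14; next ((-(a - a)) > (-a)) evaluates to false; next a becomes -12; next acc becomes -9; next final value -9
calc_v2: aux becomes 12; next ((-(a - a)) > (-a)) evaluates to false; next a becomes -12; next aux becomes -7; next final value -7
verdict: not equivalent; witness: a=-1, b=-2


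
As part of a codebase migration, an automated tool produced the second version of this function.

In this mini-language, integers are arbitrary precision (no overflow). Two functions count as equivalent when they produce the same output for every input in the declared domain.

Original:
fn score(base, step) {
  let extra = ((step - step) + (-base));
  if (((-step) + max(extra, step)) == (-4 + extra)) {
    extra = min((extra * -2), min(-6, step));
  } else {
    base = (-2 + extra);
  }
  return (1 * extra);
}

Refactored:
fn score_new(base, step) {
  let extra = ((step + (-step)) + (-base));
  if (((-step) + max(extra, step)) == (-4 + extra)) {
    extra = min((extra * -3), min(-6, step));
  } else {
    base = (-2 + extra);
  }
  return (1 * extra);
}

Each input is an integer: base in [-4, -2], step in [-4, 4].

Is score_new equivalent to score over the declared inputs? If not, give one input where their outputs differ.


Try base=-4, step=4.
score: extra := 4 | (((-step) + max(extra, step)) == (-4 + extra)): true | extra := -8 | result -8
score_new: extra := 4 | (((-step) + max(extra, step)) == (-4 + extra)): true | extra := -12 | result -12
-8 != -12, so the rewrite changes behavior.
verdict: not equivalent; witness: base=-4, step=4


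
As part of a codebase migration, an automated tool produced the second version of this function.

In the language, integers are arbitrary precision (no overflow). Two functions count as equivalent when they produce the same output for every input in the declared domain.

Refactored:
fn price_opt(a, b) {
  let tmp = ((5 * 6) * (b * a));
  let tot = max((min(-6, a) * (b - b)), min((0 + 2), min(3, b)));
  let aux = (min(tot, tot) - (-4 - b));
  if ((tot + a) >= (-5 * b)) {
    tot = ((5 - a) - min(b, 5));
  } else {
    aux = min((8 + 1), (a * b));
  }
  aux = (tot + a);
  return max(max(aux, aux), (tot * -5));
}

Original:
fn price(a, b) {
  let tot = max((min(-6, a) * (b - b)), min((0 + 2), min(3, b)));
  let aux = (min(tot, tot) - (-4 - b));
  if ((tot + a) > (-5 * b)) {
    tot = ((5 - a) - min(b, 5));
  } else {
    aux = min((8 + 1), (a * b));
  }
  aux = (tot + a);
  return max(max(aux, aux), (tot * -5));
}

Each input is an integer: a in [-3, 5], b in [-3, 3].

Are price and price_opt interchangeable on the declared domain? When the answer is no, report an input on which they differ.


Consider the input a=0, b=0.
price: tot := 0 | aux := 4 | ((tot + a) > (-5 * b)): false | aux := 0 | aux := 0 | result 0
price_opt: tmp := 0 | tot := 0 | aux := 4 | ((tot + a) >= (-5 * b)): true | tot := 5 | aux := 5 | result 5
0 and 5 differ, so these are not the same function on this domain.
verdict: not equivalent; witness: a=0, b=0


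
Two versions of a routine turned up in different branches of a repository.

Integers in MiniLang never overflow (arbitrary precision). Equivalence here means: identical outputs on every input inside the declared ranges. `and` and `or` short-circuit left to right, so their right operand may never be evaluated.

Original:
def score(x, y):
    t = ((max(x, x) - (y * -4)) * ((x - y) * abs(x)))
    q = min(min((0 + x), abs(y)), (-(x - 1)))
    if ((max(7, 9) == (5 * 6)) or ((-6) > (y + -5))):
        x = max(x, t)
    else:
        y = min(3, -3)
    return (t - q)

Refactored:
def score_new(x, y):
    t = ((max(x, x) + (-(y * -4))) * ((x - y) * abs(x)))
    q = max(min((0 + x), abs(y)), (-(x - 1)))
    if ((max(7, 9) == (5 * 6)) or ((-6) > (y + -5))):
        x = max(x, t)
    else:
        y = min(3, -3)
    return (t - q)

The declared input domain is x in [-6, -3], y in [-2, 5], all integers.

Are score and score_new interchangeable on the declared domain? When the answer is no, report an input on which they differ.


These are not equivalent — on x=-6, y=-2 the outputs split (342 vs 329).
score: t = 336; q = -6; ((max(7, 9) == (5 * 6)) or ((-6) > (y + -5))) -> true; x = 336; return 342
score_new: t = 336; q = 7; ((max(7, 9) == (5 * 6)) or ((-6) > (y + -5))) -> true; x = 336; return 329
verdict: not equivalent; witness: x=-6, y=-2


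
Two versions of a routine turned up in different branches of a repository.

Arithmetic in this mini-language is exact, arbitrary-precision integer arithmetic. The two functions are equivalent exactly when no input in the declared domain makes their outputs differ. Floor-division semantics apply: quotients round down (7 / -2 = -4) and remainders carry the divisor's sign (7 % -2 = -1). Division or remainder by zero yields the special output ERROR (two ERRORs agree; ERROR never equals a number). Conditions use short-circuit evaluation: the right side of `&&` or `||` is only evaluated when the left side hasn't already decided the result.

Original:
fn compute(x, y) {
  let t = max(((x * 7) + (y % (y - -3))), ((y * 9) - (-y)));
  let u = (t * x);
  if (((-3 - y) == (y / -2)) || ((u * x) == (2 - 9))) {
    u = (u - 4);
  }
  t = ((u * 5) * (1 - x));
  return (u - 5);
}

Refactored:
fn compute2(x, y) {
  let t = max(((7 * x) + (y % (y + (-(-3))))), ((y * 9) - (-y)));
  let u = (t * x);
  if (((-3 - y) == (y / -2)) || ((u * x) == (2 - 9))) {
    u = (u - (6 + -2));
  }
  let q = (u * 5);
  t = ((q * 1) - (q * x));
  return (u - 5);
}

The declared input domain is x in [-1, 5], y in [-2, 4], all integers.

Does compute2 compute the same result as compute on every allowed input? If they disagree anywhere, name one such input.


Equivalent — the differences include local variable names differ; also statement counts differ; also arithmetic usage differs; also constant usage differs, yet no declared input distinguishes the two.
Spot check at x=3, y=-1 — compute: t = 22; u = 66; (((-3 - y) == (y / -2)) || ((u * x) == (2 - 9))) -> false; t = -660; return 61. compute2: t = 22; u = 66; (((-3 - y) == (y / -2)) || ((u * x) == (2 - 9))) -> false; q = 330; t = -660; return 61. Both give 61.
Sweeping the whole domain (49 inputs) finds no disagreement.
verdict: equivalent


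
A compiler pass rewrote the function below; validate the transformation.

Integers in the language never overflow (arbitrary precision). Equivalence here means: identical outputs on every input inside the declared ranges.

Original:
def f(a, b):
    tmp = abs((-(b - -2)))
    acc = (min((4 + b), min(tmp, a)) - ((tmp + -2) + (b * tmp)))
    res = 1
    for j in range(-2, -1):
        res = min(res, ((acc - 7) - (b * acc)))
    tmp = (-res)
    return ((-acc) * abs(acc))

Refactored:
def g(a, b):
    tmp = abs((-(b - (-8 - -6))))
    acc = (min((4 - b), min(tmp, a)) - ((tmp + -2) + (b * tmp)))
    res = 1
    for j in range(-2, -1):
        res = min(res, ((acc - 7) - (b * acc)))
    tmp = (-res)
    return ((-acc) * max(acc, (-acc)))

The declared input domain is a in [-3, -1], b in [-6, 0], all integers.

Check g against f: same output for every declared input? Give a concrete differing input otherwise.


Try a=-1, b=-6.
f: tmp := 4 | acc := 20 | res := 1 | iter j=-2: | res := 1 | tmp := -1 | result -400
g: tmp := 4 | acc := 21 | res := 1 | iter j=-2: | res := 1 | tmp := -1 | result -441
-400 against -441: the behavior changed.
verdict: not equivalent; witness: a=-1, b=-6


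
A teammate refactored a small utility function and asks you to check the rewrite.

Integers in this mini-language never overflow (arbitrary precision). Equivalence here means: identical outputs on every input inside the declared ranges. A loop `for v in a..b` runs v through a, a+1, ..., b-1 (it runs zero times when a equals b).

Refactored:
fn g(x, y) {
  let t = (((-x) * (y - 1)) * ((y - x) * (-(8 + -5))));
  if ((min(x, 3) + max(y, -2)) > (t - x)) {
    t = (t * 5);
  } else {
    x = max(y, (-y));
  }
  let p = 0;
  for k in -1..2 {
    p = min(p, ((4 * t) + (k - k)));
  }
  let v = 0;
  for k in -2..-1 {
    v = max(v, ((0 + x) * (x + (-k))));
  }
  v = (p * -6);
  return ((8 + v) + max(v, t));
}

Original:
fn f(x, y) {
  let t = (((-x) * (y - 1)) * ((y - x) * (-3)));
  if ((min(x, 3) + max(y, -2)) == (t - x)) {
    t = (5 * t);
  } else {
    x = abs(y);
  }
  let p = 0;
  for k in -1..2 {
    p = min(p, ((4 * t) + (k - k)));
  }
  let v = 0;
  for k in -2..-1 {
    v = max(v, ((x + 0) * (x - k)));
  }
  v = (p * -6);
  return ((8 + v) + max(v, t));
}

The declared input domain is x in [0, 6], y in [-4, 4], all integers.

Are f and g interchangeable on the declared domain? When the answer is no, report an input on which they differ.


The rewrite breaks on x=1, y=2, where the results are 11 and 23.
f: t=3, then ((min(x, 3) + max(y, -2)) == (t - x)) is false, then x=2, then p=0, then (k=-1), then p=0, then (k=0), then p=0, then (k=1), then p=0, then v=0, then (k=-2), then v=8, then v=0, then returns 11
g: t=3, then ((min(x, 3) + max(y, -2)) > (t - x)) is true, then t=15, then p=0, then (k=-1), then p=0, then (k=0), then p=0, then (k=1), then p=0, then v=0, then (k=-2), then v=3, then v=0, then returns 23
verdict: not equivalent; witness: x=1, y=2


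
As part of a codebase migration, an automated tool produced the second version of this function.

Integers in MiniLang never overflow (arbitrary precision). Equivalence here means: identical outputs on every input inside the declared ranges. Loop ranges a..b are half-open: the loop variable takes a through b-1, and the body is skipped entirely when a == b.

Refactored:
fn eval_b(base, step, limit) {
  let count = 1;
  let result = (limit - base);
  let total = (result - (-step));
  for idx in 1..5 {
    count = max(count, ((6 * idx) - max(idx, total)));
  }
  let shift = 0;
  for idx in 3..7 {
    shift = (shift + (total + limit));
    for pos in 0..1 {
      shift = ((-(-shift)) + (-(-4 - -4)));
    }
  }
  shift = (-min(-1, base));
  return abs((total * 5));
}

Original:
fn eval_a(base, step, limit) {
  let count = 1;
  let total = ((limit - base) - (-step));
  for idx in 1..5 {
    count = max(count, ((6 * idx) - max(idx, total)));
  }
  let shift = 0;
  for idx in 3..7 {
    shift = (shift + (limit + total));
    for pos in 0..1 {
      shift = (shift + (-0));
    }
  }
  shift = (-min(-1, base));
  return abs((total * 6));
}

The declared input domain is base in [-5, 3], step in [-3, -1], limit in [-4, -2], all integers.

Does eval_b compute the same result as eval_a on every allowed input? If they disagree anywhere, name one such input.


There is a counterexample at base=-5, step=-3, limit=-4: 12 on one side, 10 on the other.
eval_a: count := 1 | total := -2 | iter idx=1: | count := 5 | iter idx=2: | count := 10 | iter idx=3: | count := 15 | iter idx=4: | count := 20 | shift := 0 | iter idx=3: | shift := -6 | iter pos=0: | shift := -6 | iter idx=4: | shift := -12 | iter pos=0: | shift := -12 | iter idx=5: | shift := -18 | iter pos=0: | shift := -18 | iter idx=6: | shift := -24 | iter pos=0: | shift := -24 | shift := 5 | result 12
eval_b: count := 1 | result := 1 | total := -2 | iter idx=1: | count := 5 | iter idx=2: | count := 10 | iter idx=3: | count := 15 | iter idx=4: | count := 20 | shift := 0 | iter idx=3: | shift := -6 | iter pos=0: | shift := -6 | iter idx=4: | shift := -12 | iter pos=0: | shift := -12 | iter idx=5: | shift := -18 | iter pos=0: | shift := -18 | iter idx=6: | shift := -24 | iter pos=0: | shift := -24 | shift := 5 | result 10
verdict: not equivalent; witness: base=-5, step=-3, limit=-4


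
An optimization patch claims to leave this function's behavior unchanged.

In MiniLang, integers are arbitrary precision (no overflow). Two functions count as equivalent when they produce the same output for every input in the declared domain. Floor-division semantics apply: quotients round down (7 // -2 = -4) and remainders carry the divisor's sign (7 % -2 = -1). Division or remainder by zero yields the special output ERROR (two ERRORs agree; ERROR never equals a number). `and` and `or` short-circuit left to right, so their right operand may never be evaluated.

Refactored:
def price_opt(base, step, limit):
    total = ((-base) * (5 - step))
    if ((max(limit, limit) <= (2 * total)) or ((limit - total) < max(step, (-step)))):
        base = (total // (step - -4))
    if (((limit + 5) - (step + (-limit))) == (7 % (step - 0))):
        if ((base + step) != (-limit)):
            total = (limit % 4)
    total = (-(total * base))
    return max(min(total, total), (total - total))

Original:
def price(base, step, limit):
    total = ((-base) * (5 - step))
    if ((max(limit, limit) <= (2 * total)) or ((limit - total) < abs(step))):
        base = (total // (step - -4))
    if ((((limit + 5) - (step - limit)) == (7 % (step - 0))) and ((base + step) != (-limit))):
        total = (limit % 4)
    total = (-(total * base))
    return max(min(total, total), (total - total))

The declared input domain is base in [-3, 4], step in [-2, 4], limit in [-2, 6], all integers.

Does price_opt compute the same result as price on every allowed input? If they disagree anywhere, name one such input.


Equivalent — the differences include arithmetic usage differs, min/max/abs usage differs, statement counts differ, branching structure differs, boolean connective usage differs, yet no declared input distinguishes the two.
Tracing base=-2, step=-1, limit=0: price: total = 12; ((max(limit, limit) <= (2 * total)) or ((limit - total) < abs(step))) -> true; base = 4; ((((limit + 5) - (step - limit)) == (7 % (step - 0))) and ((base + step) != (-limit))) -> false; total = -48; return 0 | price_opt: total = 12; ((max(limit, limit) <= (2 * total)) or ((limit - total) < max(step, (-step)))) -> true; base = 4; (((limit + 5) - (step + (-limit))) == (7 % (step - 0))) -> false; total = -48; return 0 — matching result 0.
Checked all 504 inputs in the declared domain: the outputs agree on every one.
verdict: equivalent
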